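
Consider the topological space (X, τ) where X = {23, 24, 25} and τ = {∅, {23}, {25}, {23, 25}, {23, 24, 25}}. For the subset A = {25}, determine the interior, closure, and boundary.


int(A) = {25}, cl(A) = {24, 25}, ∂A = {24}.

Closed sets in (X, τ) are complements of opens:
  closed(X, τ) = {∅, {24}, {23, 24}, {24, 25}, {23, 24, 25}}.
int(A) = ⋃ {U ∈ τ : U ⊆ A}. Opens contained in A: ∅, {25}.
Taking the union of these: int(A) = {25}.
cl(A) = ⋂ {C closed : A ⊆ C}. Closed sets containing A: {24, 25}, {23, 24, 25}.
Intersecting these: cl(A) = {24, 25}.
∂A = cl(A) ∖ int(A) = {24, 25} ∖ {25} = {24}.


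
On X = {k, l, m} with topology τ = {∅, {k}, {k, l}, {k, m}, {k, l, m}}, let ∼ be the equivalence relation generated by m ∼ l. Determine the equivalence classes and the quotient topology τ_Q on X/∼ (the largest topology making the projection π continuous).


X/∼ = {[k], [l=m]}; |τ_Q| = 3.

Equivalence classes: [k], [l=m].
Quotient map π: X → X/∼ sends k ↦ [k], l ↦ [l=m], m ↦ [l=m].
For each subset V ⊆ X/∼, compute π^{-1}(V) ⊆ X and check whether π^{-1}(V) ∈ τ. V is open in τ_Q iff π^{-1}(V) ∈ τ.
  V = {}: π^{-1}(V) = ∅ ∈ τ ✓.
  V = {[k]}: π^{-1}(V) = {k} ∈ τ ✓.
  V = {[l=m]}: π^{-1}(V) = {l, m} ∉ τ ✗.
  V = {[k], [l=m]}: π^{-1}(V) = {k, l, m} ∈ τ ✓.
Open sets in the quotient: τ_Q = {{}, {[k]}, {[k], [l=m]}} (3 elements).


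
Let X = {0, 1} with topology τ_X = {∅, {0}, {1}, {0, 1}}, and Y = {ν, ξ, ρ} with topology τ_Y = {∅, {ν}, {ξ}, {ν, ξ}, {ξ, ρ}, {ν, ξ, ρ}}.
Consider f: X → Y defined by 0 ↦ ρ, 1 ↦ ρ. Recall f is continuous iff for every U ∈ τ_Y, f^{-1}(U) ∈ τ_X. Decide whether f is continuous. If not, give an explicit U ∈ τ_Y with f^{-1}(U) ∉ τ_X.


f IS continuous.

Compute f^{-1}(U) for each U ∈ τ_Y:
  U = ∅: f^{-1}(U) = ∅ ∈ τ_X ✓.
  U = {ν}: f^{-1}(U) = ∅ ∈ τ_X ✓.
  U = {ξ}: f^{-1}(U) = ∅ ∈ τ_X ✓.
  U = {ν, ξ}: f^{-1}(U) = ∅ ∈ τ_X ✓.
  U = {ξ, ρ}: f^{-1}(U) = {0, 1} ∈ τ_X ✓.
  U = {ν, ξ, ρ}: f^{-1}(U) = {0, 1} ∈ τ_X ✓.
Every preimage lies in τ_X, so f IS continuous.


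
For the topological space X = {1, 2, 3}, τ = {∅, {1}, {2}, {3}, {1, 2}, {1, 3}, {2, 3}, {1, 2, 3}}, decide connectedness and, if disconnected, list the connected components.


(X, τ) is disconnected; components = [{1}, {2}, {3}].

Find clopen sets (U ∈ τ with X ∖ U ∈ τ):
  U = ∅, X ∖ U = {1, 2, 3} — both open, so U is clopen.
  U = {1}, X ∖ U = {2, 3} — both open, so U is clopen.
  U = {2}, X ∖ U = {1, 3} — both open, so U is clopen.
  U = {3}, X ∖ U = {1, 2} — both open, so U is clopen.
  U = {1, 2}, X ∖ U = {3} — both open, so U is clopen.
  U = {1, 3}, X ∖ U = {2} — both open, so U is clopen.
  U = {2, 3}, X ∖ U = {1} — both open, so U is clopen.
  U = {1, 2, 3}, X ∖ U = ∅ — both open, so U is clopen.
Nontrivial clopen(s) exist: e.g. {2}. So (X, τ) is disconnected.
Compute connected components by grouping points that agree on all clopens:
  component: {1}
  component: {2}
  component: {3}


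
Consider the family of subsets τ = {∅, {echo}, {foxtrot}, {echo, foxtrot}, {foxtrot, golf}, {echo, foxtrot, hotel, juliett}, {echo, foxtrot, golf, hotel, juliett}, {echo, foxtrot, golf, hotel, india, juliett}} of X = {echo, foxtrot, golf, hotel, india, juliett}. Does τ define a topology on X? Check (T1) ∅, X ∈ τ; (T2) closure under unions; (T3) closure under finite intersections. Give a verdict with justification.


τ is NOT a topology on X.

Axiom (T1): ∅ ∈ τ? Yes; X ∈ τ? Yes.
Axiom (T2/T3): check pairwise unions and intersections of members of τ.
Counterexample for (T2): {echo} ∪ {foxtrot, golf} = {echo, foxtrot, golf} ∉ τ. Therefore τ is NOT a topology.


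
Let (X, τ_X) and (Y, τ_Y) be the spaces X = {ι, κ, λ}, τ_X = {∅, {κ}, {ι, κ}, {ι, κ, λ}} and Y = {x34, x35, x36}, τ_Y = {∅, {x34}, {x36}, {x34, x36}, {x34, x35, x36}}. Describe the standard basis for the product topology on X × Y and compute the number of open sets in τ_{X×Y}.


Basis B = {∅ × ∅, {κ} × {x34}, {κ} × {x36}, {ι, κ} × {x34}, {ι, κ} × {x36}, {κ} × {x34, x36}, {ι, κ, λ} × {x34}, {ι, κ, λ} × {x36}, {κ} × {x34, x35, x36}, {ι, κ} × {x34, x36}, {ι, κ} × {x34, x35, x36}, {ι, κ, λ} × {x34, x36}, {ι, κ, λ} × {x34, x35, x36}}; |τ_{X×Y}| = 30.

Enumerate products U × V with U ∈ τ_X, V ∈ τ_Y (deduplicated):
  ∅ × ∅ = {} (∅)
  {κ} × {x34} = {(κ,x34)}
  {κ} × {x36} = {(κ,x36)}
  {ι, κ} × {x34} = {(ι,x34), (κ,x34)}
  {ι, κ} × {x36} = {(ι,x36), (κ,x36)}
  {κ} × {x34, x36} = {(κ,x34), (κ,x36)}
  {ι, κ, λ} × {x34} = {(ι,x34), (κ,x34), (λ,x34)}
  {ι, κ, λ} × {x36} = {(ι,x36), (κ,x36), (λ,x36)}
  {κ} × {x34, x35, x36} = {(κ,x34), (κ,x35), (κ,x36)}
  {ι, κ} × {x34, x36} = {(ι,x34), (ι,x36), (κ,x34), (κ,x36)}
  {ι, κ} × {x34, x35, x36} = {(ι,x34), (ι,x35), (ι,x36), (κ,x34), (κ,x35), (κ,x36)}
  {ι, κ, λ} × {x34, x36} = {(ι,x34), (ι,x36), (κ,x34), (κ,x36), (λ,x34), (λ,x36)}
  {ι, κ, λ} × {x34, x35, x36} = {(ι,x34), (ι,x35), (ι,x36), (κ,x34), (κ,x35), (κ,x36), (λ,x34), (λ,x35), (λ,x36)}
These 13 distinct sets form the basis B.
Close under arbitrary unions to get τ_{X×Y}; counting gives |τ_{X×Y}| = 30.


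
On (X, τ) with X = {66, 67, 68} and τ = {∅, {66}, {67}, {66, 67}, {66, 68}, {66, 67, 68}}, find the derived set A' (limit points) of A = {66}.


A' = {68}

For each x ∈ X, list the open sets U ∈ τ with x ∈ U, then check whether U ∩ (A ∖ {x}) ≠ ∅ for every such U.
  x = 66: open {66} ∋ x has {66} ∩ (A ∖ {66}) = ∅, so x is NOT a limit point.
  x = 67: open {67} ∋ x has {67} ∩ (A ∖ {67}) = ∅, so x is NOT a limit point.
  x = 68: opens ∋ x are {66, 68}, {66, 67, 68}; each meets A ∖ {68}, so x IS a limit point.
Collecting: A' = {68}.


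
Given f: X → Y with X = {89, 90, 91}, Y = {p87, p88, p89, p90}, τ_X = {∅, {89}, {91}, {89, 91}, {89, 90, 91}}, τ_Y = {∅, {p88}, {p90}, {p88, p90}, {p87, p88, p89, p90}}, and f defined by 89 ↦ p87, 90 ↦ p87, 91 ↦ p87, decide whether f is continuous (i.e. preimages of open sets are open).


f IS continuous.

Compute f^{-1}(U) for each U ∈ τ_Y:
  U = ∅: f^{-1}(U) = ∅ ∈ τ_X ✓.
  U = {p88}: f^{-1}(U) = ∅ ∈ τ_X ✓.
  U = {p90}: f^{-1}(U) = ∅ ∈ τ_X ✓.
  U = {p88, p90}: f^{-1}(U) = ∅ ∈ τ_X ✓.
  U = {p87, p88, p89, p90}: f^{-1}(U) = {89, 90, 91} ∈ τ_X ✓.
Every preimage lies in τ_X, so f IS continuous.


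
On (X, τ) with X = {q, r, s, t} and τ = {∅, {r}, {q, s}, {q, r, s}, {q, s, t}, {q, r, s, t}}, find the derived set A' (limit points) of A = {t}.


A' = ∅

For each x ∈ X, list the open sets U ∈ τ with x ∈ U, then check whether U ∩ (A ∖ {x}) ≠ ∅ for every such U.
  x = q: open {q, s} ∋ x has {q, s} ∩ (A ∖ {q}) = ∅, so x is NOT a limit point.
  x = r: open {r} ∋ x has {r} ∩ (A ∖ {r}) = ∅, so x is NOT a limit point.
  x = s: open {q, s} ∋ x has {q, s} ∩ (A ∖ {s}) = ∅, so x is NOT a limit point.
  x = t: open {q, s, t} ∋ x has {q, s, t} ∩ (A ∖ {t}) = ∅, so x is NOT a limit point.
Collecting: A' = ∅.


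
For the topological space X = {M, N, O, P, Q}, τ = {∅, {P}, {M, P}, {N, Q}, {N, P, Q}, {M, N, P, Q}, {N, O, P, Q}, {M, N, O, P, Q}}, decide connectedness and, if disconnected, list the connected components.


(X, τ) is connected.

Find clopen sets (U ∈ τ with X ∖ U ∈ τ):
  U = ∅, X ∖ U = {M, N, O, P, Q} — both open, so U is clopen.
  U = {M, N, O, P, Q}, X ∖ U = ∅ — both open, so U is clopen.
Only trivial clopens (∅ and X) exist, so (X, τ) is connected.
Compute connected components by grouping points that agree on all clopens:
  component: {M, N, O, P, Q}


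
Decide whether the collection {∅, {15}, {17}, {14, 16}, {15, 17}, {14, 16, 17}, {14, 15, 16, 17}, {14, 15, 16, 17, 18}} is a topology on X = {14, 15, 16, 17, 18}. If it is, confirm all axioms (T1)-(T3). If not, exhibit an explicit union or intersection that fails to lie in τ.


τ is NOT a topology on X.

Axiom (T1): ∅ ∈ τ? Yes; X ∈ τ? Yes.
Axiom (T2/T3): check pairwise unions and intersections of members of τ.
Counterexample for (T2): {15} ∪ {14, 16} = {14, 15, 16} ∉ τ. Therefore τ is NOT a topology.


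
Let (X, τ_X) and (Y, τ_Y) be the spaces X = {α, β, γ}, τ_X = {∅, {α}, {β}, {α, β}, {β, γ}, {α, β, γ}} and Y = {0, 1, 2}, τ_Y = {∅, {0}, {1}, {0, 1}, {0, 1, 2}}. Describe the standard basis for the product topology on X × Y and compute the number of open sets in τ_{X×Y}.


Basis B = {∅ × ∅, {α} × {0}, {α} × {1}, {β} × {0}, {β} × {1}, {α} × {0, 1}, {α, β} × {0}, {α, β} × {1}, {β} × {0, 1}, {β, γ} × {0}, {β, γ} × {1}, {α} × {0, 1, 2}, {α, β, γ} × {0}, {α, β, γ} × {1}, {β} × {0, 1, 2}, {α, β} × {0, 1}, {β, γ} × {0, 1}, {α, β} × {0, 1, 2}, {α, β, γ} × {0, 1}, {β, γ} × {0, 1, 2}, {α, β, γ} × {0, 1, 2}}; |τ_{X×Y}| = 70.

Enumerate products U × V with U ∈ τ_X, V ∈ τ_Y (deduplicated):
  ∅ × ∅ = {} (∅)
  {α} × {0} = {(α,0)}
  {α} × {1} = {(α,1)}
  {β} × {0} = {(β,0)}
  {β} × {1} = {(β,1)}
  {α} × {0, 1} = {(α,0), (α,1)}
  {α, β} × {0} = {(α,0), (β,0)}
  {α, β} × {1} = {(α,1), (β,1)}
  {β} × {0, 1} = {(β,0), (β,1)}
  {β, γ} × {0} = {(β,0), (γ,0)}
  {β, γ} × {1} = {(β,1), (γ,1)}
  {α} × {0, 1, 2} = {(α,0), (α,1), (α,2)}
  {α, β, γ} × {0} = {(α,0), (β,0), (γ,0)}
  {α, β, γ} × {1} = {(α,1), (β,1), (γ,1)}
  {β} × {0, 1, 2} = {(β,0), (β,1), (β,2)}
  {α, β} × {0, 1} = {(α,0), (α,1), (β,0), (β,1)}
  {β, γ} × {0, 1} = {(β,0), (β,1), (γ,0), (γ,1)}
  {α, β} × {0, 1, 2} = {(α,0), (α,1), (α,2), (β,0), (β,1), (β,2)}
  {α, β, γ} × {0, 1} = {(α,0), (α,1), (β,0), (β,1), (γ,0), (γ,1)}
  {β, γ} × {0, 1, 2} = {(β,0), (β,1), (β,2), (γ,0), (γ,1), (γ,2)}
  {α, β, γ} × {0, 1, 2} = {(α,0), (α,1), (α,2), (β,0), (β,1), (β,2), (γ,0), (γ,1), (γ,2)}
These 21 distinct sets form the basis B.
Close under arbitrary unions to get τ_{X×Y}; counting gives |τ_{X×Y}| = 70.


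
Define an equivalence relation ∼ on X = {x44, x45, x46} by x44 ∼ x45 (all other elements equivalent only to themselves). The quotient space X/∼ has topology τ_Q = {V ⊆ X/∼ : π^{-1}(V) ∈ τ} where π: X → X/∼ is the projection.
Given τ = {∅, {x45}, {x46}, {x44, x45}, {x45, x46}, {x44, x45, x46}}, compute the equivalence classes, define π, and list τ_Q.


X/∼ = {[x44=x45], [x46]}; |τ_Q| = 4.

Equivalence classes: [x44=x45], [x46].
Quotient map π: X → X/∼ sends x44 ↦ [x44=x45], x45 ↦ [x44=x45], x46 ↦ [x46].
For each subset V ⊆ X/∼, compute π^{-1}(V) ⊆ X and check whether π^{-1}(V) ∈ τ. V is open in τ_Q iff π^{-1}(V) ∈ τ.
  V = {}: π^{-1}(V) = ∅ ∈ τ ✓.
  V = {[x44=x45]}: π^{-1}(V) = {x44, x45} ∈ τ ✓.
  V = {[x46]}: π^{-1}(V) = {x46} ∈ τ ✓.
  V = {[x44=x45], [x46]}: π^{-1}(V) = {x44, x45, x46} ∈ τ ✓.
Open sets in the quotient: τ_Q = {{}, {[x44=x45]}, {[x46]}, {[x44=x45], [x46]}} (4 elements).


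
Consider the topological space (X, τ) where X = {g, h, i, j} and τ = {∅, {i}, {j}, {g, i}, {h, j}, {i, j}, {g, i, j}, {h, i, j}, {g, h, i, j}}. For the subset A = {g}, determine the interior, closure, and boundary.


int(A) = ∅, cl(A) = {g}, ∂A = {g}.

Closed sets in (X, τ) are complements of opens:
  closed(X, τ) = {∅, {g}, {h}, {g, h}, {g, i}, {h, j}, {g, h, i}, {g, h, j}, {g, h, i, j}}.
int(A) = ⋃ {U ∈ τ : U ⊆ A}. Opens contained in A: ∅.
Taking the union of these: int(A) = ∅.
cl(A) = ⋂ {C closed : A ⊆ C}. Closed sets containing A: {g}, {g, h}, {g, i}, {g, h, i}, {g, h, j}, {g, h, i, j}.
Intersecting these: cl(A) = {g}.
∂A = cl(A) ∖ int(A) = {g} ∖ ∅ = {g}.


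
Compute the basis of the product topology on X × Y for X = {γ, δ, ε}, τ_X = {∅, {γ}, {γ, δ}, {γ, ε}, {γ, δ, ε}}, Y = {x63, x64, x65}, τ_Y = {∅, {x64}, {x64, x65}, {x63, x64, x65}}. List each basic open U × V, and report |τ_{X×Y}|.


Basis B = {∅ × ∅, {γ} × {x64}, {γ} × {x64, x65}, {γ, δ} × {x64}, {γ, ε} × {x64}, {γ} × {x63, x64, x65}, {γ, δ, ε} × {x64}, {γ, δ} × {x64, x65}, {γ, ε} × {x64, x65}, {γ, δ} × {x63, x64, x65}, {γ, ε} × {x63, x64, x65}, {γ, δ, ε} × {x64, x65}, {γ, δ, ε} × {x63, x64, x65}}; |τ_{X×Y}| = 30.

Enumerate products U × V with U ∈ τ_X, V ∈ τ_Y (deduplicated):
  ∅ × ∅ = {} (∅)
  {γ} × {x64} = {(γ,x64)}
  {γ} × {x64, x65} = {(γ,x64), (γ,x65)}
  {γ, δ} × {x64} = {(γ,x64), (δ,x64)}
  {γ, ε} × {x64} = {(γ,x64), (ε,x64)}
  {γ} × {x63, x64, x65} = {(γ,x63), (γ,x64), (γ,x65)}
  {γ, δ, ε} × {x64} = {(γ,x64), (δ,x64), (ε,x64)}
  {γ, δ} × {x64, x65} = {(γ,x64), (γ,x65), (δ,x64), (δ,x65)}
  {γ, ε} × {x64, x65} = {(γ,x64), (γ,x65), (ε,x64), (ε,x65)}
  {γ, δ} × {x63, x64, x65} = {(γ,x63), (γ,x64), (γ,x65), (δ,x63), (δ,x64), (δ,x65)}
  {γ, ε} × {x63, x64, x65} = {(γ,x63), (γ,x64), (γ,x65), (ε,x63), (ε,x64), (ε,x65)}
  {γ, δ, ε} × {x64, x65} = {(γ,x64), (γ,x65), (δ,x64), (δ,x65), (ε,x64), (ε,x65)}
  {γ, δ, ε} × {x63, x64, x65} = {(γ,x63), (γ,x64), (γ,x65), (δ,x63), (δ,x64), (δ,x65), (ε,x63), (ε,x64), (ε,x65)}
These 13 distinct sets form the basis B.
Close under arbitrary unions to get τ_{X×Y}; counting gives |τ_{X×Y}| = 30.


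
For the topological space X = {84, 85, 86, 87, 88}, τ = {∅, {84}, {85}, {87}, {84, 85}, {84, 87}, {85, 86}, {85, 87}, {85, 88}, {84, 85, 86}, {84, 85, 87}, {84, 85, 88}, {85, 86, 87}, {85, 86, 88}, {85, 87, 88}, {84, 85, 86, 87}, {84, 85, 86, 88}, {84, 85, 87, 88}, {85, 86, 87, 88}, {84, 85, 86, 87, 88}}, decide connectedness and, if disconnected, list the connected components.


(X, τ) is disconnected; components = [{84}, {87}, {85, 86, 88}].

Find clopen sets (U ∈ τ with X ∖ U ∈ τ):
  U = ∅, X ∖ U = {84, 85, 86, 87, 88} — both open, so U is clopen.
  U = {84}, X ∖ U = {85, 86, 87, 88} — both open, so U is clopen.
  U = {87}, X ∖ U = {84, 85, 86, 88} — both open, so U is clopen.
  U = {84, 87}, X ∖ U = {85, 86, 88} — both open, so U is clopen.
  U = {85, 86, 88}, X ∖ U = {84, 87} — both open, so U is clopen.
  U = {84, 85, 86, 88}, X ∖ U = {87} — both open, so U is clopen.
  U = {85, 86, 87, 88}, X ∖ U = {84} — both open, so U is clopen.
  U = {84, 85, 86, 87, 88}, X ∖ U = ∅ — both open, so U is clopen.
Nontrivial clopen(s) exist: e.g. {85, 86, 87, 88}. So (X, τ) is disconnected.
Compute connected components by grouping points that agree on all clopens:
  component: {84}
  component: {87}
  component: {85, 86, 88}


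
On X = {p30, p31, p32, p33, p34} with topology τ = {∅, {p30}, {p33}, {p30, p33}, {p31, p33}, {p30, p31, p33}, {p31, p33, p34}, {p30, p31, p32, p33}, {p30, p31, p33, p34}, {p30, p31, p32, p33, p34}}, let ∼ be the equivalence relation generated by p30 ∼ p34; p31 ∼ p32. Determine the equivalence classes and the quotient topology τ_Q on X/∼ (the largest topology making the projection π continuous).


X/∼ = {[p30=p34], [p31=p32], [p33]}; |τ_Q| = 3.

Equivalence classes: [p30=p34], [p31=p32], [p33].
Quotient map π: X → X/∼ sends p30 ↦ [p30=p34], p31 ↦ [p31=p32], p32 ↦ [p31=p32], p33 ↦ [p33], p34 ↦ [p30=p34].
For each subset V ⊆ X/∼, compute π^{-1}(V) ⊆ X and check whether π^{-1}(V) ∈ τ. V is open in τ_Q iff π^{-1}(V) ∈ τ.
  V = {}: π^{-1}(V) = ∅ ∈ τ ✓.
  V = {[p30=p34]}: π^{-1}(V) = {p30, p34} ∉ τ ✗.
  V = {[p31=p32]}: π^{-1}(V) = {p31, p32} ∉ τ ✗.
  V = {[p30=p34], [p31=p32]}: π^{-1}(V) = {p30, p31, p32, p34} ∉ τ ✗.
  V = {[p33]}: π^{-1}(V) = {p33} ∈ τ ✓.
  V = {[p30=p34], [p33]}: π^{-1}(V) = {p30, p33, p34} ∉ τ ✗.
  V = {[p31=p32], [p33]}: π^{-1}(V) = {p31, p32, p33} ∉ τ ✗.
  V = {[p30=p34], [p31=p32], [p33]}: π^{-1}(V) = {p30, p31, p32, p33, p34} ∈ τ ✓.
Open sets in the quotient: τ_Q = {{}, {[p33]}, {[p30=p34], [p31=p32], [p33]}} (3 elements).


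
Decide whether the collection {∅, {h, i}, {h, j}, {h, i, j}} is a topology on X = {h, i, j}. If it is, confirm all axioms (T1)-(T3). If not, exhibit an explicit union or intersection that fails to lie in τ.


τ is NOT a topology on X.

Axiom (T1): ∅ ∈ τ? Yes; X ∈ τ? Yes.
Axiom (T2/T3): check pairwise unions and intersections of members of τ.
Counterexample for (T3): {h, i} ∩ {h, j} = {h} ∉ τ. Therefore τ is NOT a topology.


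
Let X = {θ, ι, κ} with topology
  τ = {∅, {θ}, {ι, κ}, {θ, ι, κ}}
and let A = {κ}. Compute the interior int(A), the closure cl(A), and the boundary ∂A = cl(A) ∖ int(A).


int(A) = ∅, cl(A) = {ι, κ}, ∂A = {ι, κ}.

Closed sets in (X, τ) are complements of opens:
  closed(X, τ) = {∅, {θ}, {ι, κ}, {θ, ι, κ}}.
int(A) = ⋃ {U ∈ τ : U ⊆ A}. Opens contained in A: ∅.
Taking the union of these: int(A) = ∅.
cl(A) = ⋂ {C closed : A ⊆ C}. Closed sets containing A: {ι, κ}, {θ, ι, κ}.
Intersecting these: cl(A) = {ι, κ}.
∂A = cl(A) ∖ int(A) = {ι, κ} ∖ ∅ = {ι, κ}.


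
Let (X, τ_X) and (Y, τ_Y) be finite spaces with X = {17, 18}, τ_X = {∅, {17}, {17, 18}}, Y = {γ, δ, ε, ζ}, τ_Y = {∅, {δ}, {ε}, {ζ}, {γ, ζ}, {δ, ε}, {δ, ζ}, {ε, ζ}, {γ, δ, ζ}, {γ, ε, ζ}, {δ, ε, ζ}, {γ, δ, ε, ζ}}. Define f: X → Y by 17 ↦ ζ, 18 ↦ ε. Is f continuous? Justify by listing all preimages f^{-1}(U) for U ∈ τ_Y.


f is NOT continuous.

Compute f^{-1}(U) for each U ∈ τ_Y:
  U = ∅: f^{-1}(U) = ∅ ∈ τ_X ✓.
  U = {δ}: f^{-1}(U) = ∅ ∈ τ_X ✓.
  U = {ε}: f^{-1}(U) = {18} ∉ τ_X ✗.
  U = {ζ}: f^{-1}(U) = {17} ∈ τ_X ✓.
  U = {γ, ζ}: f^{-1}(U) = {17} ∈ τ_X ✓.
  U = {δ, ε}: f^{-1}(U) = {18} ∉ τ_X ✗.
  U = {δ, ζ}: f^{-1}(U) = {17} ∈ τ_X ✓.
  U = {ε, ζ}: f^{-1}(U) = {17, 18} ∈ τ_X ✓.
  U = {γ, δ, ζ}: f^{-1}(U) = {17} ∈ τ_X ✓.
  U = {γ, ε, ζ}: f^{-1}(U) = {17, 18} ∈ τ_X ✓.
  U = {δ, ε, ζ}: f^{-1}(U) = {17, 18} ∈ τ_X ✓.
  U = {γ, δ, ε, ζ}: f^{-1}(U) = {17, 18} ∈ τ_X ✓.
Found U = {ε} with f^{-1}(U) = {18} not in τ_X. Therefore f is NOT continuous.


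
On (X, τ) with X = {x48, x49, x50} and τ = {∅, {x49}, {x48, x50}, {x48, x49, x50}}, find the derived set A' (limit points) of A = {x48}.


A' = {x50}

For each x ∈ X, list the open sets U ∈ τ with x ∈ U, then check whether U ∩ (A ∖ {x}) ≠ ∅ for every such U.
  x = x48: open {x48, x50} ∋ x has {x48, x50} ∩ (A ∖ {x48}) = ∅, so x is NOT a limit point.
  x = x49: open {x49} ∋ x has {x49} ∩ (A ∖ {x49}) = ∅, so x is NOT a limit point.
  x = x50: opens ∋ x are {x48, x50}, {x48, x49, x50}; each meets A ∖ {x50}, so x IS a limit point.
Collecting: A' = {x50}.


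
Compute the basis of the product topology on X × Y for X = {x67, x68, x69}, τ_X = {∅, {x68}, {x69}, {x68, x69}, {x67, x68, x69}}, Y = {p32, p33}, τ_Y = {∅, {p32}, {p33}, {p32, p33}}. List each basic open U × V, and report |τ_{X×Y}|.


Basis B = {∅ × ∅, {x68} × {p32}, {x68} × {p33}, {x69} × {p32}, {x69} × {p33}, {x68} × {p32, p33}, {x68, x69} × {p32}, {x68, x69} × {p33}, {x69} × {p32, p33}, {x67, x68, x69} × {p32}, {x67, x68, x69} × {p33}, {x68, x69} × {p32, p33}, {x67, x68, x69} × {p32, p33}}; |τ_{X×Y}| = 25.

Enumerate products U × V with U ∈ τ_X, V ∈ τ_Y (deduplicated):
  ∅ × ∅ = {} (∅)
  {x68} × {p32} = {(x68,p32)}
  {x68} × {p33} = {(x68,p33)}
  {x69} × {p32} = {(x69,p32)}
  {x69} × {p33} = {(x69,p33)}
  {x68} × {p32, p33} = {(x68,p32), (x68,p33)}
  {x68, x69} × {p32} = {(x68,p32), (x69,p32)}
  {x68, x69} × {p33} = {(x68,p33), (x69,p33)}
  {x69} × {p32, p33} = {(x69,p32), (x69,p33)}
  {x67, x68, x69} × {p32} = {(x67,p32), (x68,p32), (x69,p32)}
  {x67, x68, x69} × {p33} = {(x67,p33), (x68,p33), (x69,p33)}
  {x68, x69} × {p32, p33} = {(x68,p32), (x68,p33), (x69,p32), (x69,p33)}
  {x67, x68, x69} × {p32, p33} = {(x67,p32), (x67,p33), (x68,p32), (x68,p33), (x69,p32), (x69,p33)}
These 13 distinct sets form the basis B.
Close under arbitrary unions to get τ_{X×Y}; counting gives |τ_{X×Y}| = 25.


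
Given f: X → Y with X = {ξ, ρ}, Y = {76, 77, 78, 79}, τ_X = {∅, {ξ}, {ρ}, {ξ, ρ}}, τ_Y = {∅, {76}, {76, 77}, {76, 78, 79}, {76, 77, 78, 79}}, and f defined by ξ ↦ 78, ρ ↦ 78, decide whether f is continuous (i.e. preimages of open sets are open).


f IS continuous.

Compute f^{-1}(U) for each U ∈ τ_Y:
  U = ∅: f^{-1}(U) = ∅ ∈ τ_X ✓.
  U = {76}: f^{-1}(U) = ∅ ∈ τ_X ✓.
  U = {76, 77}: f^{-1}(U) = ∅ ∈ τ_X ✓.
  U = {76, 78, 79}: f^{-1}(U) = {ξ, ρ} ∈ τ_X ✓.
  U = {76, 77, 78, 79}: f^{-1}(U) = {ξ, ρ} ∈ τ_X ✓.
Every preimage lies in τ_X, so f IS continuous.


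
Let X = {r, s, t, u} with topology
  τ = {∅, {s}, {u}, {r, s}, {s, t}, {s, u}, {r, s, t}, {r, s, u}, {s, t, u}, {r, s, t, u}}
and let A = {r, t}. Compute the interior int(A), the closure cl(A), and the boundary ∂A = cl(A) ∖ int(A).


int(A) = ∅, cl(A) = {r, t}, ∂A = {r, t}.

Closed sets in (X, τ) are complements of opens:
  closed(X, τ) = {∅, {r}, {t}, {u}, {r, t}, {r, u}, {t, u}, {r, s, t}, {r, t, u}, {r, s, t, u}}.
int(A) = ⋃ {U ∈ τ : U ⊆ A}. Opens contained in A: ∅.
Taking the union of these: int(A) = ∅.
cl(A) = ⋂ {C closed : A ⊆ C}. Closed sets containing A: {r, t}, {r, s, t}, {r, t, u}, {r, s, t, u}.
Intersecting these: cl(A) = {r, t}.
∂A = cl(A) ∖ int(A) = {r, t} ∖ ∅ = {r, t}.


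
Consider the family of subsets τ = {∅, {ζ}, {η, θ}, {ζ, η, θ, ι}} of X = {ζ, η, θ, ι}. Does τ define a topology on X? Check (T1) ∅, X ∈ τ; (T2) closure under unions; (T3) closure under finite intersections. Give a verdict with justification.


τ is NOT a topology on X.

Axiom (T1): ∅ ∈ τ? Yes; X ∈ τ? Yes.
Axiom (T2/T3): check pairwise unions and intersections of members of τ.
Counterexample for (T2): {ζ} ∪ {η, θ} = {ζ, η, θ} ∉ τ. Therefore τ is NOT a topology.


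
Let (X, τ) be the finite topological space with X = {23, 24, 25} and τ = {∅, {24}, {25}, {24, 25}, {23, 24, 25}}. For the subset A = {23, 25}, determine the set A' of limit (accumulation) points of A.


A' = {23}

For each x ∈ X, list the open sets U ∈ τ with x ∈ U, then check whether U ∩ (A ∖ {x}) ≠ ∅ for every such U.
  x = 23: opens ∋ x are {23, 24, 25}; each meets A ∖ {23}, so x IS a limit point.
  x = 24: open {24} ∋ x has {24} ∩ (A ∖ {24}) = ∅, so x is NOT a limit point.
  x = 25: open {25} ∋ x has {25} ∩ (A ∖ {25}) = ∅, so x is NOT a limit point.
Collecting: A' = {23}.


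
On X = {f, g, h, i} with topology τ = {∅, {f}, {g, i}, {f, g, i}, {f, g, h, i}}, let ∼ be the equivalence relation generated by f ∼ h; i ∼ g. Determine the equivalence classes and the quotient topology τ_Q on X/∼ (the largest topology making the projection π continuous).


X/∼ = {[f=h], [g=i]}; |τ_Q| = 3.

Equivalence classes: [f=h], [g=i].
Quotient map π: X → X/∼ sends f ↦ [f=h], g ↦ [g=i], h ↦ [f=h], i ↦ [g=i].
For each subset V ⊆ X/∼, compute π^{-1}(V) ⊆ X and check whether π^{-1}(V) ∈ τ. V is open in τ_Q iff π^{-1}(V) ∈ τ.
  V = {}: π^{-1}(V) = ∅ ∈ τ ✓.
  V = {[f=h]}: π^{-1}(V) = {f, h} ∉ τ ✗.
  V = {[g=i]}: π^{-1}(V) = {g, i} ∈ τ ✓.
  V = {[f=h], [g=i]}: π^{-1}(V) = {f, g, h, i} ∈ τ ✓.
Open sets in the quotient: τ_Q = {{}, {[g=i]}, {[f=h], [g=i]}} (3 elements).


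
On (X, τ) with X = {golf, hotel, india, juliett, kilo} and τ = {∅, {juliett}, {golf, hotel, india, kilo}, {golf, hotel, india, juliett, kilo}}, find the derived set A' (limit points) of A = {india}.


A' = {golf, hotel, kilo}

For each x ∈ X, list the open sets U ∈ τ with x ∈ U, then check whether U ∩ (A ∖ {x}) ≠ ∅ for every such U.
  x = golf: opens ∋ x are {golf, hotel, india, kilo}, {golf, hotel, india, juliett, kilo}; each meets A ∖ {golf}, so x IS a limit point.
  x = hotel: opens ∋ x are {golf, hotel, india, kilo}, {golf, hotel, india, juliett, kilo}; each meets A ∖ {hotel}, so x IS a limit point.
  x = india: open {golf, hotel, india, kilo} ∋ x has {golf, hotel, india, kilo} ∩ (A ∖ {india}) = ∅, so x is NOT a limit point.
  x = juliett: open {juliett} ∋ x has {juliett} ∩ (A ∖ {juliett}) = ∅, so x is NOT a limit point.
  x = kilo: opens ∋ x are {golf, hotel, india, kilo}, {golf, hotel, india, juliett, kilo}; each meets A ∖ {kilo}, so x IS a limit point.
Collecting: A' = {golf, hotel, kilo}.


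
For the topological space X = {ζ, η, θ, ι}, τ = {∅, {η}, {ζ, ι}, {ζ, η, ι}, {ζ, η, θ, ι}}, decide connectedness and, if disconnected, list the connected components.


(X, τ) is connected.

Find clopen sets (U ∈ τ with X ∖ U ∈ τ):
  U = ∅, X ∖ U = {ζ, η, θ, ι} — both open, so U is clopen.
  U = {ζ, η, θ, ι}, X ∖ U = ∅ — both open, so U is clopen.
Only trivial clopens (∅ and X) exist, so (X, τ) is connected.
Compute connected components by grouping points that agree on all clopens:
  component: {ζ, η, θ, ι}


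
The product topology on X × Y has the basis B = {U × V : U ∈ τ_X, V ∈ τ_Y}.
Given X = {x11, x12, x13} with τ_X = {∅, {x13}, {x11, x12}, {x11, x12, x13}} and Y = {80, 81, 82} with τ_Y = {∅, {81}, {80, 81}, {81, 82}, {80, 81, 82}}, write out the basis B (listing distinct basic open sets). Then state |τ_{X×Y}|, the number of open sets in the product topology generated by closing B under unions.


Basis B = {∅ × ∅, {x13} × {81}, {x11, x12} × {81}, {x13} × {80, 81}, {x13} × {81, 82}, {x11, x12, x13} × {81}, {x13} × {80, 81, 82}, {x11, x12} × {80, 81}, {x11, x12} × {81, 82}, {x11, x12} × {80, 81, 82}, {x11, x12, x13} × {80, 81}, {x11, x12, x13} × {81, 82}, {x11, x12, x13} × {80, 81, 82}}; |τ_{X×Y}| = 25.

Enumerate products U × V with U ∈ τ_X, V ∈ τ_Y (deduplicated):
  ∅ × ∅ = {} (∅)
  {x13} × {81} = {(x13,81)}
  {x11, x12} × {81} = {(x11,81), (x12,81)}
  {x13} × {80, 81} = {(x13,80), (x13,81)}
  {x13} × {81, 82} = {(x13,81), (x13,82)}
  {x11, x12, x13} × {81} = {(x11,81), (x12,81), (x13,81)}
  {x13} × {80, 81, 82} = {(x13,80), (x13,81), (x13,82)}
  {x11, x12} × {80, 81} = {(x11,80), (x11,81), (x12,80), (x12,81)}
  {x11, x12} × {81, 82} = {(x11,81), (x11,82), (x12,81), (x12,82)}
  {x11, x12} × {80, 81, 82} = {(x11,80), (x11,81), (x11,82), (x12,80), (x12,81), (x12,82)}
  {x11, x12, x13} × {80, 81} = {(x11,80), (x11,81), (x12,80), (x12,81), (x13,80), (x13,81)}
  {x11, x12, x13} × {81, 82} = {(x11,81), (x11,82), (x12,81), (x12,82), (x13,81), (x13,82)}
  {x11, x12, x13} × {80, 81, 82} = {(x11,80), (x11,81), (x11,82), (x12,80), (x12,81), (x12,82), (x13,80), (x13,81), (x13,82)}
These 13 distinct sets form the basis B.
Close under arbitrary unions to get τ_{X×Y}; counting gives |τ_{X×Y}| = 25.


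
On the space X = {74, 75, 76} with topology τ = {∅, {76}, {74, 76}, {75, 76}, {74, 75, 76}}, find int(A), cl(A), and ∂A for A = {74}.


int(A) = ∅, cl(A) = {74}, ∂A = {74}.

Closed sets in (X, τ) are complements of opens:
  closed(X, τ) = {∅, {74}, {75}, {74, 75}, {74, 75, 76}}.
int(A) = ⋃ {U ∈ τ : U ⊆ A}. Opens contained in A: ∅.
Taking the union of these: int(A) = ∅.
cl(A) = ⋂ {C closed : A ⊆ C}. Closed sets containing A: {74}, {74, 75}, {74, 75, 76}.
Intersecting these: cl(A) = {74}.
∂A = cl(A) ∖ int(A) = {74} ∖ ∅ = {74}.


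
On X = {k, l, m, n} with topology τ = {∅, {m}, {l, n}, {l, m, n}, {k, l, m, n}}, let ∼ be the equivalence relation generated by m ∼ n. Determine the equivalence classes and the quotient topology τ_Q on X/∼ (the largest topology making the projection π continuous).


X/∼ = {[k], [l], [m=n]}; |τ_Q| = 3.

Equivalence classes: [k], [l], [m=n].
Quotient map π: X → X/∼ sends k ↦ [k], l ↦ [l], m ↦ [m=n], n ↦ [m=n].
For each subset V ⊆ X/∼, compute π^{-1}(V) ⊆ X and check whether π^{-1}(V) ∈ τ. V is open in τ_Q iff π^{-1}(V) ∈ τ.
  V = {}: π^{-1}(V) = ∅ ∈ τ ✓.
  V = {[k]}: π^{-1}(V) = {k} ∉ τ ✗.
  V = {[l]}: π^{-1}(V) = {l} ∉ τ ✗.
  V = {[k], [l]}: π^{-1}(V) = {k, l} ∉ τ ✗.
  V = {[m=n]}: π^{-1}(V) = {m, n} ∉ τ ✗.
  V = {[k], [m=n]}: π^{-1}(V) = {k, m, n} ∉ τ ✗.
  V = {[l], [m=n]}: π^{-1}(V) = {l, m, n} ∈ τ ✓.
  V = {[k], [l], [m=n]}: π^{-1}(V) = {k, l, m, n} ∈ τ ✓.
Open sets in the quotient: τ_Q = {{}, {[l], [m=n]}, {[k], [l], [m=n]}} (3 elements).


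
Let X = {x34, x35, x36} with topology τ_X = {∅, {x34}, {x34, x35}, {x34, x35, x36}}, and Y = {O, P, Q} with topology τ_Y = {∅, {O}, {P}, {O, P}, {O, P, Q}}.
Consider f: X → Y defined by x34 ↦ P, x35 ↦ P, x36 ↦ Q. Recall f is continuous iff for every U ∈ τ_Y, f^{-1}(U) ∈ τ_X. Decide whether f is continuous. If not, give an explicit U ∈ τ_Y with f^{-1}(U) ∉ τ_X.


f IS continuous.

Compute f^{-1}(U) for each U ∈ τ_Y:
  U = ∅: f^{-1}(U) = ∅ ∈ τ_X ✓.
  U = {O}: f^{-1}(U) = ∅ ∈ τ_X ✓.
  U = {P}: f^{-1}(U) = {x34, x35} ∈ τ_X ✓.
  U = {O, P}: f^{-1}(U) = {x34, x35} ∈ τ_X ✓.
  U = {O, P, Q}: f^{-1}(U) = {x34, x35, x36} ∈ τ_X ✓.
Every preimage lies in τ_X, so f IS continuous.


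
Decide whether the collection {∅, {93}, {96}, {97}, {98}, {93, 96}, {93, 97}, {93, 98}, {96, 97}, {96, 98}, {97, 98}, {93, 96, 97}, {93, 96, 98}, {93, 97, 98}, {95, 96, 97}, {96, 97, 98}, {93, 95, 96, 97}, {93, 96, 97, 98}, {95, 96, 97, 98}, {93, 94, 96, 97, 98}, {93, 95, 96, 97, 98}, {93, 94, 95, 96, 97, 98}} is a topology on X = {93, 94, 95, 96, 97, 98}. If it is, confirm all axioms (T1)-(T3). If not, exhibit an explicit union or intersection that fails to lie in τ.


τ IS a topology on X.

Axiom (T1): ∅ ∈ τ? Yes; X ∈ τ? Yes.
Axiom (T2/T3): check pairwise unions and intersections of members of τ.
All pairwise intersections and unions checked — each lies in τ. Therefore τ satisfies (T1), (T2), (T3): it IS a topology on X.


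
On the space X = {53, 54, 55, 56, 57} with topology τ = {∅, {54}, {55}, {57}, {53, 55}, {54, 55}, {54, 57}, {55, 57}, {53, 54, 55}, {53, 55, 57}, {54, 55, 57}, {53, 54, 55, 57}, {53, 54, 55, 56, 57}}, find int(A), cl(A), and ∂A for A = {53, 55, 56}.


int(A) = {53, 55}, cl(A) = {53, 55, 56}, ∂A = {56}.

Closed sets in (X, τ) are complements of opens:
  closed(X, τ) = {∅, {56}, {53, 56}, {54, 56}, {56, 57}, {53, 54, 56}, {53, 55, 56}, {53, 56, 57}, {54, 56, 57}, {53, 54, 55, 56}, {53, 54, 56, 57}, {53, 55, 56, 57}, {53, 54, 55, 56, 57}}.
int(A) = ⋃ {U ∈ τ : U ⊆ A}. Opens contained in A: ∅, {55}, {53, 55}.
Taking the union of these: int(A) = {53, 55}.
cl(A) = ⋂ {C closed : A ⊆ C}. Closed sets containing A: {53, 55, 56}, {53, 54, 55, 56}, {53, 55, 56, 57}, {53, 54, 55, 56, 57}.
Intersecting these: cl(A) = {53, 55, 56}.
∂A = cl(A) ∖ int(A) = {53, 55, 56} ∖ {53, 55} = {56}.


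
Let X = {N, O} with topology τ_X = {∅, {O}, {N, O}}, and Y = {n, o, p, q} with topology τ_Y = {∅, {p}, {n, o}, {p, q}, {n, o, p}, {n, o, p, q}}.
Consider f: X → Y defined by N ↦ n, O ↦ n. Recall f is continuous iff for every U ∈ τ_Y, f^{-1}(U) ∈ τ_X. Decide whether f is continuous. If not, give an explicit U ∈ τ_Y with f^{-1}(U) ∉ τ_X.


f IS continuous.

Compute f^{-1}(U) for each U ∈ τ_Y:
  U = ∅: f^{-1}(U) = ∅ ∈ τ_X ✓.
  U = {p}: f^{-1}(U) = ∅ ∈ τ_X ✓.
  U = {n, o}: f^{-1}(U) = {N, O} ∈ τ_X ✓.
  U = {p, q}: f^{-1}(U) = ∅ ∈ τ_X ✓.
  U = {n, o, p}: f^{-1}(U) = {N, O} ∈ τ_X ✓.
  U = {n, o, p, q}: f^{-1}(U) = {N, O} ∈ τ_X ✓.
Every preimage lies in τ_X, so f IS continuous.


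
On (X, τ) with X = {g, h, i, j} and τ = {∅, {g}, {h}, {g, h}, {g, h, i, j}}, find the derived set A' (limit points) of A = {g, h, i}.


A' = {i, j}

For each x ∈ X, list the open sets U ∈ τ with x ∈ U, then check whether U ∩ (A ∖ {x}) ≠ ∅ for every such U.
  x = g: open {g} ∋ x has {g} ∩ (A ∖ {g}) = ∅, so x is NOT a limit point.
  x = h: open {h} ∋ x has {h} ∩ (A ∖ {h}) = ∅, so x is NOT a limit point.
  x = i: opens ∋ x are {g, h, i, j}; each meets A ∖ {i}, so x IS a limit point.
  x = j: opens ∋ x are {g, h, i, j}; each meets A ∖ {j}, so x IS a limit point.
Collecting: A' = {i, j}.


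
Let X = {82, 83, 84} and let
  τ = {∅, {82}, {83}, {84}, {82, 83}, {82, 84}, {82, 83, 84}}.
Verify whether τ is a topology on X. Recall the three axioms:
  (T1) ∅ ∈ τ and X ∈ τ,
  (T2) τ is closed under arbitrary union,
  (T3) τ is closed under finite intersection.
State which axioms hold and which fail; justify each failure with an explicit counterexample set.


τ is NOT a topology on X.

Axiom (T1): ∅ ∈ τ? Yes; X ∈ τ? Yes.
Axiom (T2/T3): check pairwise unions and intersections of members of τ.
Counterexample for (T2): {83} ∪ {84} = {83, 84} ∉ τ. Therefore τ is NOT a topology.


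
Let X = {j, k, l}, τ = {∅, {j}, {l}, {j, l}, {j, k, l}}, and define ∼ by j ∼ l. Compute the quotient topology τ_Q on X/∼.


X/∼ = {[j=l], [k]}; |τ_Q| = 3.

Equivalence classes: [j=l], [k].
Quotient map π: X → X/∼ sends j ↦ [j=l], k ↦ [k], l ↦ [j=l].
For each subset V ⊆ X/∼, compute π^{-1}(V) ⊆ X and check whether π^{-1}(V) ∈ τ. V is open in τ_Q iff π^{-1}(V) ∈ τ.
  V = {}: π^{-1}(V) = ∅ ∈ τ ✓.
  V = {[j=l]}: π^{-1}(V) = {j, l} ∈ τ ✓.
  V = {[k]}: π^{-1}(V) = {k} ∉ τ ✗.
  V = {[j=l], [k]}: π^{-1}(V) = {j, k, l} ∈ τ ✓.
Open sets in the quotient: τ_Q = {{}, {[j=l]}, {[j=l], [k]}} (3 elements).


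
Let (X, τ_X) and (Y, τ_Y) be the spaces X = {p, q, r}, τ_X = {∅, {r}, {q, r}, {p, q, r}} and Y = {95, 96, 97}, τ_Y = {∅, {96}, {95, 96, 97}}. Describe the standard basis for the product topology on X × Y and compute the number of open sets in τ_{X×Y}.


Basis B = {∅ × ∅, {r} × {96}, {q, r} × {96}, {p, q, r} × {96}, {r} × {95, 96, 97}, {q, r} × {95, 96, 97}, {p, q, r} × {95, 96, 97}}; |τ_{X×Y}| = 10.

Enumerate products U × V with U ∈ τ_X, V ∈ τ_Y (deduplicated):
  ∅ × ∅ = {} (∅)
  {r} × {96} = {(r,96)}
  {q, r} × {96} = {(q,96), (r,96)}
  {p, q, r} × {96} = {(p,96), (q,96), (r,96)}
  {r} × {95, 96, 97} = {(r,95), (r,96), (r,97)}
  {q, r} × {95, 96, 97} = {(q,95), (q,96), (q,97), (r,95), (r,96), (r,97)}
  {p, q, r} × {95, 96, 97} = {(p,95), (p,96), (p,97), (q,95), (q,96), (q,97), (r,95), (r,96), (r,97)}
These 7 distinct sets form the basis B.
Close under arbitrary unions to get τ_{X×Y}; counting gives |τ_{X×Y}| = 10.


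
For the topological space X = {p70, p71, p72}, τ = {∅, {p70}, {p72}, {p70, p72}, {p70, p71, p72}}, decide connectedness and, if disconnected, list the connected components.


(X, τ) is connected.

Find clopen sets (U ∈ τ with X ∖ U ∈ τ):
  U = ∅, X ∖ U = {p70, p71, p72} — both open, so U is clopen.
  U = {p70, p71, p72}, X ∖ U = ∅ — both open, so U is clopen.
Only trivial clopens (∅ and X) exist, so (X, τ) is connected.
Compute connected components by grouping points that agree on all clopens:
  component: {p70, p71, p72}


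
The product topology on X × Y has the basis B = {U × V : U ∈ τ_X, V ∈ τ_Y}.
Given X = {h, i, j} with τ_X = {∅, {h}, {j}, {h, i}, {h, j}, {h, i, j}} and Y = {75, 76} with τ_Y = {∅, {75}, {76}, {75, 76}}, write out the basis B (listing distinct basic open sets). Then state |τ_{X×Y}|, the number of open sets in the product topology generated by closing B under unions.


Basis B = {∅ × ∅, {h} × {75}, {h} × {76}, {j} × {75}, {j} × {76}, {h} × {75, 76}, {h, i} × {75}, {h, j} × {75}, {h, i} × {76}, {h, j} × {76}, {j} × {75, 76}, {h, i, j} × {75}, {h, i, j} × {76}, {h, i} × {75, 76}, {h, j} × {75, 76}, {h, i, j} × {75, 76}}; |τ_{X×Y}| = 36.

Enumerate products U × V with U ∈ τ_X, V ∈ τ_Y (deduplicated):
  ∅ × ∅ = {} (∅)
  {h} × {75} = {(h,75)}
  {h} × {76} = {(h,76)}
  {j} × {75} = {(j,75)}
  {j} × {76} = {(j,76)}
  {h} × {75, 76} = {(h,75), (h,76)}
  {h, i} × {75} = {(h,75), (i,75)}
  {h, j} × {75} = {(h,75), (j,75)}
  {h, i} × {76} = {(h,76), (i,76)}
  {h, j} × {76} = {(h,76), (j,76)}
  {j} × {75, 76} = {(j,75), (j,76)}
  {h, i, j} × {75} = {(h,75), (i,75), (j,75)}
  {h, i, j} × {76} = {(h,76), (i,76), (j,76)}
  {h, i} × {75, 76} = {(h,75), (h,76), (i,75), (i,76)}
  {h, j} × {75, 76} = {(h,75), (h,76), (j,75), (j,76)}
  {h, i, j} × {75, 76} = {(h,75), (h,76), (i,75), (i,76), (j,75), (j,76)}
These 16 distinct sets form the basis B.
Close under arbitrary unions to get τ_{X×Y}; counting gives |τ_{X×Y}| = 36.


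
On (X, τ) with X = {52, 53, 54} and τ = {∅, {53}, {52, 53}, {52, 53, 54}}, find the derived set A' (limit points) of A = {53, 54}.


A' = {52, 54}

For each x ∈ X, list the open sets U ∈ τ with x ∈ U, then check whether U ∩ (A ∖ {x}) ≠ ∅ for every such U.
  x = 52: opens ∋ x are {52, 53}, {52, 53, 54}; each meets A ∖ {52}, so x IS a limit point.
  x = 53: open {53} ∋ x has {53} ∩ (A ∖ {53}) = ∅, so x is NOT a limit point.
  x = 54: opens ∋ x are {52, 53, 54}; each meets A ∖ {54}, so x IS a limit point.
Collecting: A' = {52, 54}.


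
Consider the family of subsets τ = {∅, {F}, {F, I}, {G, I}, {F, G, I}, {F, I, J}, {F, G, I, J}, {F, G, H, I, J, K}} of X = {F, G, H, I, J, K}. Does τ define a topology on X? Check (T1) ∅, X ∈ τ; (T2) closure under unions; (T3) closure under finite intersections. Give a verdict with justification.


τ is NOT a topology on X.

Axiom (T1): ∅ ∈ τ? Yes; X ∈ τ? Yes.
Axiom (T2/T3): check pairwise unions and intersections of members of τ.
Counterexample for (T3): {F, I} ∩ {G, I} = {I} ∉ τ. Therefore τ is NOT a topology.


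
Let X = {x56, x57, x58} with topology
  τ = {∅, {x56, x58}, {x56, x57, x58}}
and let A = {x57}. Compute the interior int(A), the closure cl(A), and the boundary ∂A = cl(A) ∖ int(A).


int(A) = ∅, cl(A) = {x57}, ∂A = {x57}.

Closed sets in (X, τ) are complements of opens:
  closed(X, τ) = {∅, {x57}, {x56, x57, x58}}.
int(A) = ⋃ {U ∈ τ : U ⊆ A}. Opens contained in A: ∅.
Taking the union of these: int(A) = ∅.
cl(A) = ⋂ {C closed : A ⊆ C}. Closed sets containing A: {x57}, {x56, x57, x58}.
Intersecting these: cl(A) = {x57}.
∂A = cl(A) ∖ int(A) = {x57} ∖ ∅ = {x57}.


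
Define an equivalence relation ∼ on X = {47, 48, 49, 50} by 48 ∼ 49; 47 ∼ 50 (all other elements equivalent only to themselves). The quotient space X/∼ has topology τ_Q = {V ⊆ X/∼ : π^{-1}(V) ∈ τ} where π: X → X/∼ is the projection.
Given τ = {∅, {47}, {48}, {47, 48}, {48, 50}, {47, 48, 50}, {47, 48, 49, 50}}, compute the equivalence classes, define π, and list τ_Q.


X/∼ = {[47=50], [48=49]}; |τ_Q| = 2.

Equivalence classes: [47=50], [48=49].
Quotient map π: X → X/∼ sends 47 ↦ [47=50], 48 ↦ [48=49], 49 ↦ [48=49], 50 ↦ [47=50].
For each subset V ⊆ X/∼, compute π^{-1}(V) ⊆ X and check whether π^{-1}(V) ∈ τ. V is open in τ_Q iff π^{-1}(V) ∈ τ.
  V = {}: π^{-1}(V) = ∅ ∈ τ ✓.
  V = {[47=50]}: π^{-1}(V) = {47, 50} ∉ τ ✗.
  V = {[48=49]}: π^{-1}(V) = {48, 49} ∉ τ ✗.
  V = {[47=50], [48=49]}: π^{-1}(V) = {47, 48, 49, 50} ∈ τ ✓.
Open sets in the quotient: τ_Q = {{}, {[47=50], [48=49]}} (2 elements).


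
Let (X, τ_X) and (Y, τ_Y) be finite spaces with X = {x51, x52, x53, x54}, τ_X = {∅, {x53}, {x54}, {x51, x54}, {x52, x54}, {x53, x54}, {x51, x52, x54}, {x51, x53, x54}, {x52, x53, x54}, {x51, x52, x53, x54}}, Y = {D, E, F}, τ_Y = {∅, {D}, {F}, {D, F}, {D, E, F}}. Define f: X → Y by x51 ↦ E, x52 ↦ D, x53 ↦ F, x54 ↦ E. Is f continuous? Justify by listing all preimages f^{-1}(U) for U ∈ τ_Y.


f is NOT continuous.

Compute f^{-1}(U) for each U ∈ τ_Y:
  U = ∅: f^{-1}(U) = ∅ ∈ τ_X ✓.
  U = {D}: f^{-1}(U) = {x52} ∉ τ_X ✗.
  U = {F}: f^{-1}(U) = {x53} ∈ τ_X ✓.
  U = {D, F}: f^{-1}(U) = {x52, x53} ∉ τ_X ✗.
  U = {D, E, F}: f^{-1}(U) = {x51, x52, x53, x54} ∈ τ_X ✓.
Found U = {D} with f^{-1}(U) = {x52} not in τ_X. Therefore f is NOT continuous.
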